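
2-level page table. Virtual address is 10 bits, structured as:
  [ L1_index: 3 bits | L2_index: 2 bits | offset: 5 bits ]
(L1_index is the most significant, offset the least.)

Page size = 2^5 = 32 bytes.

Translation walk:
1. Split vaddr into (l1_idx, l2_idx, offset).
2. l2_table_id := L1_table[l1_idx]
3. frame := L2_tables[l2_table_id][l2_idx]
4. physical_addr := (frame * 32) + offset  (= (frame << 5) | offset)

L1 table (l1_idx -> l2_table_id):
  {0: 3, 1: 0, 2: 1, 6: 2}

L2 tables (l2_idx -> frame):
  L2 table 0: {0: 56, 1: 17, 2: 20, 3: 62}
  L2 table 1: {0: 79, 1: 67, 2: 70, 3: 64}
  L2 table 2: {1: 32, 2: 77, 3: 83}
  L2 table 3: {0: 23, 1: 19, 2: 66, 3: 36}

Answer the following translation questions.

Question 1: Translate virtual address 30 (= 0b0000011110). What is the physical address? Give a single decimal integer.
Answer: 766

Derivation:
vaddr = 30 = 0b0000011110
Split: l1_idx=0, l2_idx=0, offset=30
L1[0] = 3
L2[3][0] = 23
paddr = 23 * 32 + 30 = 766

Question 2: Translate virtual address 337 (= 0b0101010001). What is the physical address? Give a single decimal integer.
vaddr = 337 = 0b0101010001
Split: l1_idx=2, l2_idx=2, offset=17
L1[2] = 1
L2[1][2] = 70
paddr = 70 * 32 + 17 = 2257

Answer: 2257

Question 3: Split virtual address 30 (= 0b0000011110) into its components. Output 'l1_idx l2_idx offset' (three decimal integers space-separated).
vaddr = 30 = 0b0000011110
  top 3 bits -> l1_idx = 0
  next 2 bits -> l2_idx = 0
  bottom 5 bits -> offset = 30

Answer: 0 0 30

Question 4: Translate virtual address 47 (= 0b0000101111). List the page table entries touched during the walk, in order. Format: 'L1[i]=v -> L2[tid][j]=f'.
vaddr = 47 = 0b0000101111
Split: l1_idx=0, l2_idx=1, offset=15

Answer: L1[0]=3 -> L2[3][1]=19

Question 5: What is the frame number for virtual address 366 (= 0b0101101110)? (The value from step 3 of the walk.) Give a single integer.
vaddr = 366: l1_idx=2, l2_idx=3
L1[2] = 1; L2[1][3] = 64

Answer: 64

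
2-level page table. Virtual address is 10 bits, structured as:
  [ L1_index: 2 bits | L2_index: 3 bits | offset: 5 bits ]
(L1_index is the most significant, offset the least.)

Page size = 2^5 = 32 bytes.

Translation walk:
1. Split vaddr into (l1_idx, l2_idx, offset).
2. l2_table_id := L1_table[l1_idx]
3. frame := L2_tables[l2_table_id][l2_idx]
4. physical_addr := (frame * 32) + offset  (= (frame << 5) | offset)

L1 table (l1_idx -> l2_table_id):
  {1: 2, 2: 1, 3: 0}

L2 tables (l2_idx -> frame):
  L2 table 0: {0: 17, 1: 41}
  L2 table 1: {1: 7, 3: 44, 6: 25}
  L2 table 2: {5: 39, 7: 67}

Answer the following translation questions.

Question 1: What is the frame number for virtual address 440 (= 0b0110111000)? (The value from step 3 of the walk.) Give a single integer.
Answer: 39

Derivation:
vaddr = 440: l1_idx=1, l2_idx=5
L1[1] = 2; L2[2][5] = 39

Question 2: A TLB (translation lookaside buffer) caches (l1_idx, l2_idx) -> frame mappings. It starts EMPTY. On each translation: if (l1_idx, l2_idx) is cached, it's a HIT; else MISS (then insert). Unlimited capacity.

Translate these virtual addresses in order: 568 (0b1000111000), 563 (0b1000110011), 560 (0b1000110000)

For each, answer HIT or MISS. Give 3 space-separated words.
vaddr=568: (2,1) not in TLB -> MISS, insert
vaddr=563: (2,1) in TLB -> HIT
vaddr=560: (2,1) in TLB -> HIT

Answer: MISS HIT HIT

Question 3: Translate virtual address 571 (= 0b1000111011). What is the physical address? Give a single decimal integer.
vaddr = 571 = 0b1000111011
Split: l1_idx=2, l2_idx=1, offset=27
L1[2] = 1
L2[1][1] = 7
paddr = 7 * 32 + 27 = 251

Answer: 251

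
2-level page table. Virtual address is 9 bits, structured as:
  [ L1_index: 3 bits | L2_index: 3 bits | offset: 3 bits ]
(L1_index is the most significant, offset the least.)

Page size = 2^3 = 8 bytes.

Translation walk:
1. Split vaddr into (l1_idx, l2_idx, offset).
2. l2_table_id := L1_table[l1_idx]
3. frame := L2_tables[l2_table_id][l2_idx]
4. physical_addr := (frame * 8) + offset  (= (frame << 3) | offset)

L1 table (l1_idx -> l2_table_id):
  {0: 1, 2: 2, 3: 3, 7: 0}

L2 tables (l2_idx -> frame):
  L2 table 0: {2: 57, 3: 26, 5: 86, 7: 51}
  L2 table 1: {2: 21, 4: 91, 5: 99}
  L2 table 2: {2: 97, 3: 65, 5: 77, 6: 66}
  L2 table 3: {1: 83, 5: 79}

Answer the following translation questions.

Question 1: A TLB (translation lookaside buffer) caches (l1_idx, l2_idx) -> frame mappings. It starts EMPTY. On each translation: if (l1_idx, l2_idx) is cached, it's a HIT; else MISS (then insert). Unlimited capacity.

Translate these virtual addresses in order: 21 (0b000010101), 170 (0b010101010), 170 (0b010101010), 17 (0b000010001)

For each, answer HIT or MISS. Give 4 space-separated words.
vaddr=21: (0,2) not in TLB -> MISS, insert
vaddr=170: (2,5) not in TLB -> MISS, insert
vaddr=170: (2,5) in TLB -> HIT
vaddr=17: (0,2) in TLB -> HIT

Answer: MISS MISS HIT HIT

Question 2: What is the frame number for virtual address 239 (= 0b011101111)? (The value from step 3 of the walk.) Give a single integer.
Answer: 79

Derivation:
vaddr = 239: l1_idx=3, l2_idx=5
L1[3] = 3; L2[3][5] = 79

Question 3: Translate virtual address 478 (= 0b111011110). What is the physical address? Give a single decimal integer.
Answer: 214

Derivation:
vaddr = 478 = 0b111011110
Split: l1_idx=7, l2_idx=3, offset=6
L1[7] = 0
L2[0][3] = 26
paddr = 26 * 8 + 6 = 214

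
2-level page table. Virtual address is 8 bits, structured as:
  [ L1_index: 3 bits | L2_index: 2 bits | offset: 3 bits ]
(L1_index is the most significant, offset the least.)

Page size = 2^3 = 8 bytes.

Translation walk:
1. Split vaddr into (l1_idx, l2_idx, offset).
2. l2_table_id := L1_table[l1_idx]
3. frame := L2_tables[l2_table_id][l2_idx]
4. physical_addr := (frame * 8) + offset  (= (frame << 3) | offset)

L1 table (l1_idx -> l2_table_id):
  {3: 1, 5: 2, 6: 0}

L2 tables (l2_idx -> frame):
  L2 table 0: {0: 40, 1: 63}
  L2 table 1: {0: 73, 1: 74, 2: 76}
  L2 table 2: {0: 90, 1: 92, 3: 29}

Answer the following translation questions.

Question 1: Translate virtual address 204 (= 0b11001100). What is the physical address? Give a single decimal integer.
Answer: 508

Derivation:
vaddr = 204 = 0b11001100
Split: l1_idx=6, l2_idx=1, offset=4
L1[6] = 0
L2[0][1] = 63
paddr = 63 * 8 + 4 = 508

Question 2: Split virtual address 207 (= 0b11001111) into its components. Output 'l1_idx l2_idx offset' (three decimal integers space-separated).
vaddr = 207 = 0b11001111
  top 3 bits -> l1_idx = 6
  next 2 bits -> l2_idx = 1
  bottom 3 bits -> offset = 7

Answer: 6 1 7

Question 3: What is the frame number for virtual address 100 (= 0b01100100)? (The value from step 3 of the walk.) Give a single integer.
vaddr = 100: l1_idx=3, l2_idx=0
L1[3] = 1; L2[1][0] = 73

Answer: 73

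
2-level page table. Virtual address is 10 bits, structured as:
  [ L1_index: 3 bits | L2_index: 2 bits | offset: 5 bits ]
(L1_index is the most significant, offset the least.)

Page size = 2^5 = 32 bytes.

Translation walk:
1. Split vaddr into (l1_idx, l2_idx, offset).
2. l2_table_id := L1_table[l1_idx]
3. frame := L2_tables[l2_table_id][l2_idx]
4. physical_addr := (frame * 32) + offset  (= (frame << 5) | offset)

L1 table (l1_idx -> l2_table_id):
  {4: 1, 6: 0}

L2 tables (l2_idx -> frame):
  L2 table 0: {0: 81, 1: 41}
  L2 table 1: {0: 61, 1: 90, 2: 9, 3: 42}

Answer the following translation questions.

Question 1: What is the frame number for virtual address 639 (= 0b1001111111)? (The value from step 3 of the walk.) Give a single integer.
vaddr = 639: l1_idx=4, l2_idx=3
L1[4] = 1; L2[1][3] = 42

Answer: 42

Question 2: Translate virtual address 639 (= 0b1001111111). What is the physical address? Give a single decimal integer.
vaddr = 639 = 0b1001111111
Split: l1_idx=4, l2_idx=3, offset=31
L1[4] = 1
L2[1][3] = 42
paddr = 42 * 32 + 31 = 1375

Answer: 1375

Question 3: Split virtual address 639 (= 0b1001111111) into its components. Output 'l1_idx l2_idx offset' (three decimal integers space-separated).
Answer: 4 3 31

Derivation:
vaddr = 639 = 0b1001111111
  top 3 bits -> l1_idx = 4
  next 2 bits -> l2_idx = 3
  bottom 5 bits -> offset = 31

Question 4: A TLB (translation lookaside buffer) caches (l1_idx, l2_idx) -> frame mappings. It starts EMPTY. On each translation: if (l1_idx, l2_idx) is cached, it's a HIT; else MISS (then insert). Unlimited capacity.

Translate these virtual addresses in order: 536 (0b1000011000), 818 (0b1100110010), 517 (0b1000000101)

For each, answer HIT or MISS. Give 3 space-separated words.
vaddr=536: (4,0) not in TLB -> MISS, insert
vaddr=818: (6,1) not in TLB -> MISS, insert
vaddr=517: (4,0) in TLB -> HIT

Answer: MISS MISS HIT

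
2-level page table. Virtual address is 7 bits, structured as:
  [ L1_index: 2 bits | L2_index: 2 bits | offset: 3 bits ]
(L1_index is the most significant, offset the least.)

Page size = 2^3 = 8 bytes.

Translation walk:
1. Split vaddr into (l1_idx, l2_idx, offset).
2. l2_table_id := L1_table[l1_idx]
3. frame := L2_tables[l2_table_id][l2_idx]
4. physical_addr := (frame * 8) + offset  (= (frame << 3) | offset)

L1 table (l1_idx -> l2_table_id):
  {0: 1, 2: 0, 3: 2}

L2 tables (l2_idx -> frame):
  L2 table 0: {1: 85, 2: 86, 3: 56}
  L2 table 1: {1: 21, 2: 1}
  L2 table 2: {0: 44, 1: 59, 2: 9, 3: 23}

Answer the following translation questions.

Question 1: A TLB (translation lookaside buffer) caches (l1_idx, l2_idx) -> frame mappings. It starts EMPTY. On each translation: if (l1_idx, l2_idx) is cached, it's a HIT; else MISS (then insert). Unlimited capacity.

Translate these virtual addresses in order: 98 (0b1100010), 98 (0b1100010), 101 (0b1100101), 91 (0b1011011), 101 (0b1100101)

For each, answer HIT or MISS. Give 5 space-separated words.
Answer: MISS HIT HIT MISS HIT

Derivation:
vaddr=98: (3,0) not in TLB -> MISS, insert
vaddr=98: (3,0) in TLB -> HIT
vaddr=101: (3,0) in TLB -> HIT
vaddr=91: (2,3) not in TLB -> MISS, insert
vaddr=101: (3,0) in TLB -> HIT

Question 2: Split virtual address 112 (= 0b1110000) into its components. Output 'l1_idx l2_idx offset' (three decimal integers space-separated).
Answer: 3 2 0

Derivation:
vaddr = 112 = 0b1110000
  top 2 bits -> l1_idx = 3
  next 2 bits -> l2_idx = 2
  bottom 3 bits -> offset = 0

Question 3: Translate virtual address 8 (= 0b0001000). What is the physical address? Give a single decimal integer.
Answer: 168

Derivation:
vaddr = 8 = 0b0001000
Split: l1_idx=0, l2_idx=1, offset=0
L1[0] = 1
L2[1][1] = 21
paddr = 21 * 8 + 0 = 168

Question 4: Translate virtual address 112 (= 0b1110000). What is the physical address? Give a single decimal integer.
vaddr = 112 = 0b1110000
Split: l1_idx=3, l2_idx=2, offset=0
L1[3] = 2
L2[2][2] = 9
paddr = 9 * 8 + 0 = 72

Answer: 72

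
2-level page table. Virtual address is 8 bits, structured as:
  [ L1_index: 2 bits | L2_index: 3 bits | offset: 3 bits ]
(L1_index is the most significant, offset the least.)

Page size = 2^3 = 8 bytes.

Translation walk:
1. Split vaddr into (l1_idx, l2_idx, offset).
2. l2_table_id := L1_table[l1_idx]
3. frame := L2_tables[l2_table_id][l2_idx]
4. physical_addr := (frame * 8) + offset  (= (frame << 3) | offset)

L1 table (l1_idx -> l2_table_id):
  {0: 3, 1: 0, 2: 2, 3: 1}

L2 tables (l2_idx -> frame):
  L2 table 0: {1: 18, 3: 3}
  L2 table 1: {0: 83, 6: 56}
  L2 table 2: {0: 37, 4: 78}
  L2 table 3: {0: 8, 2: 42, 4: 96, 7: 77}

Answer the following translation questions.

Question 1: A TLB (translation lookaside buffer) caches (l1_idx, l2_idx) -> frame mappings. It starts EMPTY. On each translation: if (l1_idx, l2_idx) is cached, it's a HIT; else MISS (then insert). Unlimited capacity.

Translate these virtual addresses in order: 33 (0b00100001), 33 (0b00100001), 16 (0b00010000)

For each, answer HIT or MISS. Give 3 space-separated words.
vaddr=33: (0,4) not in TLB -> MISS, insert
vaddr=33: (0,4) in TLB -> HIT
vaddr=16: (0,2) not in TLB -> MISS, insert

Answer: MISS HIT MISS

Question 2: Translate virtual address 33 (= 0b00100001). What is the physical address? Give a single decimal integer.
vaddr = 33 = 0b00100001
Split: l1_idx=0, l2_idx=4, offset=1
L1[0] = 3
L2[3][4] = 96
paddr = 96 * 8 + 1 = 769

Answer: 769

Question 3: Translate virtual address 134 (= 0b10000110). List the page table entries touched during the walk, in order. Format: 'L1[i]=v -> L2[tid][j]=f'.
Answer: L1[2]=2 -> L2[2][0]=37

Derivation:
vaddr = 134 = 0b10000110
Split: l1_idx=2, l2_idx=0, offset=6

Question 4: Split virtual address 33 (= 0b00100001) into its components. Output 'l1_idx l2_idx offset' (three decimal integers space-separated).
vaddr = 33 = 0b00100001
  top 2 bits -> l1_idx = 0
  next 3 bits -> l2_idx = 4
  bottom 3 bits -> offset = 1

Answer: 0 4 1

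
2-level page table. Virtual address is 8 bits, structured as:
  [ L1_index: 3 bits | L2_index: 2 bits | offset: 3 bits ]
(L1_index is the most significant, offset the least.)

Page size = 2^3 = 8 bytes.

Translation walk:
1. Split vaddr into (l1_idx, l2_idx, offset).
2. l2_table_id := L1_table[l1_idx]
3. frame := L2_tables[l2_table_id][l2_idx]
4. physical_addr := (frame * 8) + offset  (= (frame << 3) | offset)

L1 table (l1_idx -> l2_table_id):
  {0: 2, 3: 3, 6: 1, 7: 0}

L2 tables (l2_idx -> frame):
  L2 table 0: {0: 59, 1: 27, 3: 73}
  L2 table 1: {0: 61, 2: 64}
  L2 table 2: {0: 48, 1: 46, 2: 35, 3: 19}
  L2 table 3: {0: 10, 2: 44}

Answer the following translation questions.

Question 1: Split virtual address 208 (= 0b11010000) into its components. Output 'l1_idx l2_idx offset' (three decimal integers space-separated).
vaddr = 208 = 0b11010000
  top 3 bits -> l1_idx = 6
  next 2 bits -> l2_idx = 2
  bottom 3 bits -> offset = 0

Answer: 6 2 0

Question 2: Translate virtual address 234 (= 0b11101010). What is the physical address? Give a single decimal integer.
Answer: 218

Derivation:
vaddr = 234 = 0b11101010
Split: l1_idx=7, l2_idx=1, offset=2
L1[7] = 0
L2[0][1] = 27
paddr = 27 * 8 + 2 = 218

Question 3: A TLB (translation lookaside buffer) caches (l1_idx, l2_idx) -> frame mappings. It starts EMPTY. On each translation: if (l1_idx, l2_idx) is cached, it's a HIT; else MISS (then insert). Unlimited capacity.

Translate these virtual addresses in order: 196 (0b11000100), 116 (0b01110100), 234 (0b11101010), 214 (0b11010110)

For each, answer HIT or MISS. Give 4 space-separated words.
vaddr=196: (6,0) not in TLB -> MISS, insert
vaddr=116: (3,2) not in TLB -> MISS, insert
vaddr=234: (7,1) not in TLB -> MISS, insert
vaddr=214: (6,2) not in TLB -> MISS, insert

Answer: MISS MISS MISS MISS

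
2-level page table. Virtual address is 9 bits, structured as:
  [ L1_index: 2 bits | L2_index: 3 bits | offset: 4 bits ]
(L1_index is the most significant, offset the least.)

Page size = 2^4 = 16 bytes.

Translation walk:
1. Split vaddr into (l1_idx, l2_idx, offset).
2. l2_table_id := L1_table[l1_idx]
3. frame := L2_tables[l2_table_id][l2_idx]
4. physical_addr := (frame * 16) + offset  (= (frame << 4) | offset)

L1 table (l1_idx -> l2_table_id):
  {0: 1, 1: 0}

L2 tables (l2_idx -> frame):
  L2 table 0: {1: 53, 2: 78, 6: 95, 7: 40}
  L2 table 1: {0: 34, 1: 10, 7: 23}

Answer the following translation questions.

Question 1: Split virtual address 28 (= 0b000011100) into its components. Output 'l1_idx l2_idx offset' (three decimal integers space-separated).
Answer: 0 1 12

Derivation:
vaddr = 28 = 0b000011100
  top 2 bits -> l1_idx = 0
  next 3 bits -> l2_idx = 1
  bottom 4 bits -> offset = 12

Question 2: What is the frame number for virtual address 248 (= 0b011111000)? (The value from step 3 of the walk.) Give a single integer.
vaddr = 248: l1_idx=1, l2_idx=7
L1[1] = 0; L2[0][7] = 40

Answer: 40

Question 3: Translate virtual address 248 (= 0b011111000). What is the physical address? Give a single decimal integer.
vaddr = 248 = 0b011111000
Split: l1_idx=1, l2_idx=7, offset=8
L1[1] = 0
L2[0][7] = 40
paddr = 40 * 16 + 8 = 648

Answer: 648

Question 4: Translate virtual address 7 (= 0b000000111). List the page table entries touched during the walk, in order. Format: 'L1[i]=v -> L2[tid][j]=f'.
vaddr = 7 = 0b000000111
Split: l1_idx=0, l2_idx=0, offset=7

Answer: L1[0]=1 -> L2[1][0]=34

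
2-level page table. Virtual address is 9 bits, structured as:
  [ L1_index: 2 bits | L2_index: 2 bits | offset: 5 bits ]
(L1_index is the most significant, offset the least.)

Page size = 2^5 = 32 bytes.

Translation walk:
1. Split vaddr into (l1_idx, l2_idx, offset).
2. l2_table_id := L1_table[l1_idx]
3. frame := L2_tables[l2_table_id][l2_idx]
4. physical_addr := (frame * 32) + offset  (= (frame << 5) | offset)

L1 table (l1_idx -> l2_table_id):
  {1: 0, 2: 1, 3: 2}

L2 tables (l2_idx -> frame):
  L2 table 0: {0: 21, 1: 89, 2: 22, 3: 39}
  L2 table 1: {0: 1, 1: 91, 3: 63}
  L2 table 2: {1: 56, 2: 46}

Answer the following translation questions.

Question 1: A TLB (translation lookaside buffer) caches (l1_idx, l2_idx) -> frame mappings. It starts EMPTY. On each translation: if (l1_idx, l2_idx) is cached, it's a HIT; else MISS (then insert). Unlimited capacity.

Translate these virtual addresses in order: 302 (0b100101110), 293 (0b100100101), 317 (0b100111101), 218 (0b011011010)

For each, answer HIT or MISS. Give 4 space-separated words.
Answer: MISS HIT HIT MISS

Derivation:
vaddr=302: (2,1) not in TLB -> MISS, insert
vaddr=293: (2,1) in TLB -> HIT
vaddr=317: (2,1) in TLB -> HIT
vaddr=218: (1,2) not in TLB -> MISS, insert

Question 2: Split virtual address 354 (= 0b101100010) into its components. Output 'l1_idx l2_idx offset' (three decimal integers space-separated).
Answer: 2 3 2

Derivation:
vaddr = 354 = 0b101100010
  top 2 bits -> l1_idx = 2
  next 2 bits -> l2_idx = 3
  bottom 5 bits -> offset = 2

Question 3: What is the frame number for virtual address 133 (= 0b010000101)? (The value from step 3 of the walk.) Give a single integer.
vaddr = 133: l1_idx=1, l2_idx=0
L1[1] = 0; L2[0][0] = 21

Answer: 21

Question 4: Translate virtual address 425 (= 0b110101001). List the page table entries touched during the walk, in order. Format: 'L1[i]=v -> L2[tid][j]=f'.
Answer: L1[3]=2 -> L2[2][1]=56

Derivation:
vaddr = 425 = 0b110101001
Split: l1_idx=3, l2_idx=1, offset=9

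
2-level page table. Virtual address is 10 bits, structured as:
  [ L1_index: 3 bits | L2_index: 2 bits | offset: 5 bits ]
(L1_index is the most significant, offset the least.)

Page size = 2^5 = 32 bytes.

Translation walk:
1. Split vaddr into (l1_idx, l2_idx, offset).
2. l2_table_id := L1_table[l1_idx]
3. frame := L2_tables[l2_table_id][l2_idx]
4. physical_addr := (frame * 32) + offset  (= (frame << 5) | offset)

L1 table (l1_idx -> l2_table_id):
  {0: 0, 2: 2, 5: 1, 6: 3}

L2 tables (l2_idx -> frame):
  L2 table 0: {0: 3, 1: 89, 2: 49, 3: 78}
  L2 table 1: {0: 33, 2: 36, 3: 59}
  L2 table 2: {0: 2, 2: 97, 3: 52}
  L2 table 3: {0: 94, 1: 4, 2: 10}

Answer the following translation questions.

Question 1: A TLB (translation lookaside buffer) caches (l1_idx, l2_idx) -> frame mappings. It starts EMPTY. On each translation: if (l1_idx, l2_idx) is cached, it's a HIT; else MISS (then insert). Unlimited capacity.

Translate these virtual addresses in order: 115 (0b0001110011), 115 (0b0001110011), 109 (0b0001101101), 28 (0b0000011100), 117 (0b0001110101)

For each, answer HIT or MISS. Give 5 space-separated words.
vaddr=115: (0,3) not in TLB -> MISS, insert
vaddr=115: (0,3) in TLB -> HIT
vaddr=109: (0,3) in TLB -> HIT
vaddr=28: (0,0) not in TLB -> MISS, insert
vaddr=117: (0,3) in TLB -> HIT

Answer: MISS HIT HIT MISS HIT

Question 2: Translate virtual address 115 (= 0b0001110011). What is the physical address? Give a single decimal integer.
Answer: 2515

Derivation:
vaddr = 115 = 0b0001110011
Split: l1_idx=0, l2_idx=3, offset=19
L1[0] = 0
L2[0][3] = 78
paddr = 78 * 32 + 19 = 2515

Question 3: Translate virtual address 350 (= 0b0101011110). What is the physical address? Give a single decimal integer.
vaddr = 350 = 0b0101011110
Split: l1_idx=2, l2_idx=2, offset=30
L1[2] = 2
L2[2][2] = 97
paddr = 97 * 32 + 30 = 3134

Answer: 3134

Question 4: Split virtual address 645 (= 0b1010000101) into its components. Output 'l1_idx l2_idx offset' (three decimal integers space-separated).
Answer: 5 0 5

Derivation:
vaddr = 645 = 0b1010000101
  top 3 bits -> l1_idx = 5
  next 2 bits -> l2_idx = 0
  bottom 5 bits -> offset = 5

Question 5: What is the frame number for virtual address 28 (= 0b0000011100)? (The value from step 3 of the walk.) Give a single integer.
vaddr = 28: l1_idx=0, l2_idx=0
L1[0] = 0; L2[0][0] = 3

Answer: 3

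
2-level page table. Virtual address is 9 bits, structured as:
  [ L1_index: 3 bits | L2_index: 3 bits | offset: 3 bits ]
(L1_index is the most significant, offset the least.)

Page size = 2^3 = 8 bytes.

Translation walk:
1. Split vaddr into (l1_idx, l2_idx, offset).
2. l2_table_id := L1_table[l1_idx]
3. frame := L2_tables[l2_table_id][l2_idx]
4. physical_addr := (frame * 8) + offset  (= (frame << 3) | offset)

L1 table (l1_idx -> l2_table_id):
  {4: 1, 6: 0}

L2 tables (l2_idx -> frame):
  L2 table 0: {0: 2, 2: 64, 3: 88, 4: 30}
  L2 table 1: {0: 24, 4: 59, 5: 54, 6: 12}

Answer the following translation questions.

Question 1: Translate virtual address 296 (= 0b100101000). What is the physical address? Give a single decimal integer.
Answer: 432

Derivation:
vaddr = 296 = 0b100101000
Split: l1_idx=4, l2_idx=5, offset=0
L1[4] = 1
L2[1][5] = 54
paddr = 54 * 8 + 0 = 432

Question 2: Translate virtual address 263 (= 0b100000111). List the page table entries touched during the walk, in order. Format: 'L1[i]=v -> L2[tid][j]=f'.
vaddr = 263 = 0b100000111
Split: l1_idx=4, l2_idx=0, offset=7

Answer: L1[4]=1 -> L2[1][0]=24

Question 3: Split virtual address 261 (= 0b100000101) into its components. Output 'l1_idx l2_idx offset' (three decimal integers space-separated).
Answer: 4 0 5

Derivation:
vaddr = 261 = 0b100000101
  top 3 bits -> l1_idx = 4
  next 3 bits -> l2_idx = 0
  bottom 3 bits -> offset = 5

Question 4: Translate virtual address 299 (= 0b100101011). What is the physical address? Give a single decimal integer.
vaddr = 299 = 0b100101011
Split: l1_idx=4, l2_idx=5, offset=3
L1[4] = 1
L2[1][5] = 54
paddr = 54 * 8 + 3 = 435

Answer: 435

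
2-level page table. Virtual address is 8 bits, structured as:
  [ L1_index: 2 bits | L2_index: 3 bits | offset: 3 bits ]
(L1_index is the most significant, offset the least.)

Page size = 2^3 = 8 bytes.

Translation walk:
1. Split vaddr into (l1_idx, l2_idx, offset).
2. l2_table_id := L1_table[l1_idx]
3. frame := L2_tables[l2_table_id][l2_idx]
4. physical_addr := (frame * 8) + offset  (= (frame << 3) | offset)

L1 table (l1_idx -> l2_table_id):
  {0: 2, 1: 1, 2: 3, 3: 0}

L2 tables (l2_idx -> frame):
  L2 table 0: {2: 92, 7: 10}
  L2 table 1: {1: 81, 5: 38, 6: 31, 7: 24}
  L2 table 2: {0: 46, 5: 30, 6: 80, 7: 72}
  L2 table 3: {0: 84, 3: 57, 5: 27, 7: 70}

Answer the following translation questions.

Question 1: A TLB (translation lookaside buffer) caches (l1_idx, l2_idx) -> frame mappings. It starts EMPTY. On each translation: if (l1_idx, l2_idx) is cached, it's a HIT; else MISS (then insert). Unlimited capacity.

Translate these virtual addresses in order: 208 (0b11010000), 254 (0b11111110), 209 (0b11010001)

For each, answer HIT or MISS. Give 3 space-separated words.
Answer: MISS MISS HIT

Derivation:
vaddr=208: (3,2) not in TLB -> MISS, insert
vaddr=254: (3,7) not in TLB -> MISS, insert
vaddr=209: (3,2) in TLB -> HIT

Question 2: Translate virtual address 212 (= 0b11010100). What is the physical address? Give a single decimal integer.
Answer: 740

Derivation:
vaddr = 212 = 0b11010100
Split: l1_idx=3, l2_idx=2, offset=4
L1[3] = 0
L2[0][2] = 92
paddr = 92 * 8 + 4 = 740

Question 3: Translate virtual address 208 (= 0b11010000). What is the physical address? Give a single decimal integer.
Answer: 736

Derivation:
vaddr = 208 = 0b11010000
Split: l1_idx=3, l2_idx=2, offset=0
L1[3] = 0
L2[0][2] = 92
paddr = 92 * 8 + 0 = 736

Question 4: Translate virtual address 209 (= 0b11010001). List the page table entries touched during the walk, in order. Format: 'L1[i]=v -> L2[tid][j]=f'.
Answer: L1[3]=0 -> L2[0][2]=92

Derivation:
vaddr = 209 = 0b11010001
Split: l1_idx=3, l2_idx=2, offset=1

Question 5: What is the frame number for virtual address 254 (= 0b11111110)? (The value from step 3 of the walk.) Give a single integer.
vaddr = 254: l1_idx=3, l2_idx=7
L1[3] = 0; L2[0][7] = 10

Answer: 10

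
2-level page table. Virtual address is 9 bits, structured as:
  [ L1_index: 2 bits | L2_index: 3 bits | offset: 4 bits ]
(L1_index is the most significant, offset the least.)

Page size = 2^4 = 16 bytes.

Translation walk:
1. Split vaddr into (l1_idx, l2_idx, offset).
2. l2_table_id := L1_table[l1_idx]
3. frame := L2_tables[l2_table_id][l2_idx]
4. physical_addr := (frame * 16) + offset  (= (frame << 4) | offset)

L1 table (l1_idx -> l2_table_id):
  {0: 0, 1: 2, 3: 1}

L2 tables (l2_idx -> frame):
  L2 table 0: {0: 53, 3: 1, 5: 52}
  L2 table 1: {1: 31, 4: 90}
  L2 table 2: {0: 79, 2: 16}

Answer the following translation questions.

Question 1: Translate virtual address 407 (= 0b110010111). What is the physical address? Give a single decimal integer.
Answer: 503

Derivation:
vaddr = 407 = 0b110010111
Split: l1_idx=3, l2_idx=1, offset=7
L1[3] = 1
L2[1][1] = 31
paddr = 31 * 16 + 7 = 503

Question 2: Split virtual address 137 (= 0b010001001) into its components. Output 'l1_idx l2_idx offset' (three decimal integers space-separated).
Answer: 1 0 9

Derivation:
vaddr = 137 = 0b010001001
  top 2 bits -> l1_idx = 1
  next 3 bits -> l2_idx = 0
  bottom 4 bits -> offset = 9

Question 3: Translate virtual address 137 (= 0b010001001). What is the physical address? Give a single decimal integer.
vaddr = 137 = 0b010001001
Split: l1_idx=1, l2_idx=0, offset=9
L1[1] = 2
L2[2][0] = 79
paddr = 79 * 16 + 9 = 1273

Answer: 1273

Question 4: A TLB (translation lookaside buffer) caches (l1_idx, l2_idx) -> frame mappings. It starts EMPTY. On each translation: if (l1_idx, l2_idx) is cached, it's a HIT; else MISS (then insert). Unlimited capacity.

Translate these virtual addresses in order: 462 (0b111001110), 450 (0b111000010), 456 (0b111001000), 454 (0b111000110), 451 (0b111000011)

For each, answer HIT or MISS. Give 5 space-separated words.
Answer: MISS HIT HIT HIT HIT

Derivation:
vaddr=462: (3,4) not in TLB -> MISS, insert
vaddr=450: (3,4) in TLB -> HIT
vaddr=456: (3,4) in TLB -> HIT
vaddr=454: (3,4) in TLB -> HIT
vaddr=451: (3,4) in TLB -> HIT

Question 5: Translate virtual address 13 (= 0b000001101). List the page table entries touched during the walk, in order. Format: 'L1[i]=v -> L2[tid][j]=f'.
vaddr = 13 = 0b000001101
Split: l1_idx=0, l2_idx=0, offset=13

Answer: L1[0]=0 -> L2[0][0]=53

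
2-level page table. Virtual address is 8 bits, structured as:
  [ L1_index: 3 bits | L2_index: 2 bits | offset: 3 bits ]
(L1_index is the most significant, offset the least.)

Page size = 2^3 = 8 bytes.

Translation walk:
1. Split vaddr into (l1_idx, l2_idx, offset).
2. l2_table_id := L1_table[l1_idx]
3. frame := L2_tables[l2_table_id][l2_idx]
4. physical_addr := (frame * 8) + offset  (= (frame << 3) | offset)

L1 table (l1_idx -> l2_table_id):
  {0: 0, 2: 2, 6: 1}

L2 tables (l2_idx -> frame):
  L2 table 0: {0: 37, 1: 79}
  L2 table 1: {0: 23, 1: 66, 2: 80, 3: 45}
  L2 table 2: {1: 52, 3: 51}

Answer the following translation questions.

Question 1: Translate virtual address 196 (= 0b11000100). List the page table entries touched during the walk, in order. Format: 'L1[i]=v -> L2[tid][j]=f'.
vaddr = 196 = 0b11000100
Split: l1_idx=6, l2_idx=0, offset=4

Answer: L1[6]=1 -> L2[1][0]=23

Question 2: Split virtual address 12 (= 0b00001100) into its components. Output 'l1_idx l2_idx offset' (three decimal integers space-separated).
Answer: 0 1 4

Derivation:
vaddr = 12 = 0b00001100
  top 3 bits -> l1_idx = 0
  next 2 bits -> l2_idx = 1
  bottom 3 bits -> offset = 4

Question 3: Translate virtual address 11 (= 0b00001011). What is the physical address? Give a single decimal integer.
Answer: 635

Derivation:
vaddr = 11 = 0b00001011
Split: l1_idx=0, l2_idx=1, offset=3
L1[0] = 0
L2[0][1] = 79
paddr = 79 * 8 + 3 = 635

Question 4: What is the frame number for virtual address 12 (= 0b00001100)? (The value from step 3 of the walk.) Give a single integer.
vaddr = 12: l1_idx=0, l2_idx=1
L1[0] = 0; L2[0][1] = 79

Answer: 79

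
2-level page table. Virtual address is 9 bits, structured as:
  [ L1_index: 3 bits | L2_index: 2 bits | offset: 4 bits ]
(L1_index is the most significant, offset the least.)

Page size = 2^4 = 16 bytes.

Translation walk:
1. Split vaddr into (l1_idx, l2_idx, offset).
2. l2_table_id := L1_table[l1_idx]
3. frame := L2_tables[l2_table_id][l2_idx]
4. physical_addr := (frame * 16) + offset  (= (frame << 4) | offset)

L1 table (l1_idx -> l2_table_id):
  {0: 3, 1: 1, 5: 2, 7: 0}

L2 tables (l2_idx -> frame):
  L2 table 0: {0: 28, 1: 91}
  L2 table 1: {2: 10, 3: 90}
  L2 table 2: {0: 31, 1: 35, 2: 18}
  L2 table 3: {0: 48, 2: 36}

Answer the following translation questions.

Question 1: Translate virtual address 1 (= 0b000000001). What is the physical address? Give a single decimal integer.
Answer: 769

Derivation:
vaddr = 1 = 0b000000001
Split: l1_idx=0, l2_idx=0, offset=1
L1[0] = 3
L2[3][0] = 48
paddr = 48 * 16 + 1 = 769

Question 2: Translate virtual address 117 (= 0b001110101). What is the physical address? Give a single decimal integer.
Answer: 1445

Derivation:
vaddr = 117 = 0b001110101
Split: l1_idx=1, l2_idx=3, offset=5
L1[1] = 1
L2[1][3] = 90
paddr = 90 * 16 + 5 = 1445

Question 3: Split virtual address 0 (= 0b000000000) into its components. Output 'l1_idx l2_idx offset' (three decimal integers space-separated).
Answer: 0 0 0

Derivation:
vaddr = 0 = 0b000000000
  top 3 bits -> l1_idx = 0
  next 2 bits -> l2_idx = 0
  bottom 4 bits -> offset = 0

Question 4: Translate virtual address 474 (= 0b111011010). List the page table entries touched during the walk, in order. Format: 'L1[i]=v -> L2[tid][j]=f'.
Answer: L1[7]=0 -> L2[0][1]=91

Derivation:
vaddr = 474 = 0b111011010
Split: l1_idx=7, l2_idx=1, offset=10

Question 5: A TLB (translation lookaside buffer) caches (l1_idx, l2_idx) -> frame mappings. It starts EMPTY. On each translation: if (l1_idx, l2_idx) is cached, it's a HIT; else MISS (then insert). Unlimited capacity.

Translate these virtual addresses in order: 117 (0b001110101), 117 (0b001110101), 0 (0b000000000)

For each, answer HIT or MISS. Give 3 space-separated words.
vaddr=117: (1,3) not in TLB -> MISS, insert
vaddr=117: (1,3) in TLB -> HIT
vaddr=0: (0,0) not in TLB -> MISS, insert

Answer: MISS HIT MISS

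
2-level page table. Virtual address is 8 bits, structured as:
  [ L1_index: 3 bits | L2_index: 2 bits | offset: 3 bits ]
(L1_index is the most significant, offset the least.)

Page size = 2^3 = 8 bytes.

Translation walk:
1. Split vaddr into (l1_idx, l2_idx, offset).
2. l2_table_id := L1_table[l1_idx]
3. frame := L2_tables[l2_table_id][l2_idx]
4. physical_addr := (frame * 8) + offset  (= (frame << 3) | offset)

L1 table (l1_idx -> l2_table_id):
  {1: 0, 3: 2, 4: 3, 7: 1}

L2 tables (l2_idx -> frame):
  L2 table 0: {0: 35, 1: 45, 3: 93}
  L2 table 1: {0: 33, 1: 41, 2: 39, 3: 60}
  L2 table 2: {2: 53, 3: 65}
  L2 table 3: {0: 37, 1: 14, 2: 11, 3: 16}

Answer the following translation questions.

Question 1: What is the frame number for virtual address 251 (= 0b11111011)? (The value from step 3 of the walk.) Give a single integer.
vaddr = 251: l1_idx=7, l2_idx=3
L1[7] = 1; L2[1][3] = 60

Answer: 60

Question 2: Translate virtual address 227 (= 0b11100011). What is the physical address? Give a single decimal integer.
vaddr = 227 = 0b11100011
Split: l1_idx=7, l2_idx=0, offset=3
L1[7] = 1
L2[1][0] = 33
paddr = 33 * 8 + 3 = 267

Answer: 267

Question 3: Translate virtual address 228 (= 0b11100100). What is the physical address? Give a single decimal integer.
Answer: 268

Derivation:
vaddr = 228 = 0b11100100
Split: l1_idx=7, l2_idx=0, offset=4
L1[7] = 1
L2[1][0] = 33
paddr = 33 * 8 + 4 = 268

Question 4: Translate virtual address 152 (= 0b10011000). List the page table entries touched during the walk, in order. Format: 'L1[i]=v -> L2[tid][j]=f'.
Answer: L1[4]=3 -> L2[3][3]=16

Derivation:
vaddr = 152 = 0b10011000
Split: l1_idx=4, l2_idx=3, offset=0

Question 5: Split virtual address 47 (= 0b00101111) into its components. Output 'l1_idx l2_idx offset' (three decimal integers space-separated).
Answer: 1 1 7

Derivation:
vaddr = 47 = 0b00101111
  top 3 bits -> l1_idx = 1
  next 2 bits -> l2_idx = 1
  bottom 3 bits -> offset = 7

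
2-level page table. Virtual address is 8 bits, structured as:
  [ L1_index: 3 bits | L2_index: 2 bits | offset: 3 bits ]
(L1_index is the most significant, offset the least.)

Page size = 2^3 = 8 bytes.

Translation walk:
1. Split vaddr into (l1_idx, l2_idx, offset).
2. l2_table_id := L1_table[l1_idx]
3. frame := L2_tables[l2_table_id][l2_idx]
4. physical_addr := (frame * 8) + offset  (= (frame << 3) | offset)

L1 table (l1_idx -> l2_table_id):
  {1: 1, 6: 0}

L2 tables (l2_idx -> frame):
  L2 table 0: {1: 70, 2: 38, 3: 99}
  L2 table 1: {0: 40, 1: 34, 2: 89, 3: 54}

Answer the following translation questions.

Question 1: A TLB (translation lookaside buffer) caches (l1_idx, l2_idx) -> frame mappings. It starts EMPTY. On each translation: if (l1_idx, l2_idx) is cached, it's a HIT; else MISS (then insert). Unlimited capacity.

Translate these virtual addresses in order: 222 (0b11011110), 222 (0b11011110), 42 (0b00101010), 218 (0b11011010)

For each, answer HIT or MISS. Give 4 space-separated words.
Answer: MISS HIT MISS HIT

Derivation:
vaddr=222: (6,3) not in TLB -> MISS, insert
vaddr=222: (6,3) in TLB -> HIT
vaddr=42: (1,1) not in TLB -> MISS, insert
vaddr=218: (6,3) in TLB -> HIT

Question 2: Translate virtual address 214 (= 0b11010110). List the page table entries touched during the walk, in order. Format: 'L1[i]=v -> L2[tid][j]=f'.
vaddr = 214 = 0b11010110
Split: l1_idx=6, l2_idx=2, offset=6

Answer: L1[6]=0 -> L2[0][2]=38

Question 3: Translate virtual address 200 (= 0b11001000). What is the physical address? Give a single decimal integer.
vaddr = 200 = 0b11001000
Split: l1_idx=6, l2_idx=1, offset=0
L1[6] = 0
L2[0][1] = 70
paddr = 70 * 8 + 0 = 560

Answer: 560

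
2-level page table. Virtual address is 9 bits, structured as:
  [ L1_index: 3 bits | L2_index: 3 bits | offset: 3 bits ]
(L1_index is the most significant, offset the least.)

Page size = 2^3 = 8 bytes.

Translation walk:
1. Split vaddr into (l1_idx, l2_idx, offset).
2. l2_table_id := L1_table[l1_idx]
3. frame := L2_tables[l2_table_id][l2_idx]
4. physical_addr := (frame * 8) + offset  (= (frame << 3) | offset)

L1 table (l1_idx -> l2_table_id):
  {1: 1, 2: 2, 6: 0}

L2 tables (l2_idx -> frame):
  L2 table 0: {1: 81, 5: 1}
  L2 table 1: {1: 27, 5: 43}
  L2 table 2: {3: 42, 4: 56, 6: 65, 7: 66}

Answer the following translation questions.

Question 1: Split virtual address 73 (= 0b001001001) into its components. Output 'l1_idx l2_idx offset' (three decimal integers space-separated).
vaddr = 73 = 0b001001001
  top 3 bits -> l1_idx = 1
  next 3 bits -> l2_idx = 1
  bottom 3 bits -> offset = 1

Answer: 1 1 1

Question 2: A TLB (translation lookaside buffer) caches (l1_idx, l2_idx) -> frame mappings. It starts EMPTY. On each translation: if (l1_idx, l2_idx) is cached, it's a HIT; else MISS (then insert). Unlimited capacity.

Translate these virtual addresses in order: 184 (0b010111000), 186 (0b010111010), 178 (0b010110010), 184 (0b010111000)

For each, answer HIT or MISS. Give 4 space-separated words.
Answer: MISS HIT MISS HIT

Derivation:
vaddr=184: (2,7) not in TLB -> MISS, insert
vaddr=186: (2,7) in TLB -> HIT
vaddr=178: (2,6) not in TLB -> MISS, insert
vaddr=184: (2,7) in TLB -> HIT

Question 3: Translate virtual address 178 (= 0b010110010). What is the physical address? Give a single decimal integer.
vaddr = 178 = 0b010110010
Split: l1_idx=2, l2_idx=6, offset=2
L1[2] = 2
L2[2][6] = 65
paddr = 65 * 8 + 2 = 522

Answer: 522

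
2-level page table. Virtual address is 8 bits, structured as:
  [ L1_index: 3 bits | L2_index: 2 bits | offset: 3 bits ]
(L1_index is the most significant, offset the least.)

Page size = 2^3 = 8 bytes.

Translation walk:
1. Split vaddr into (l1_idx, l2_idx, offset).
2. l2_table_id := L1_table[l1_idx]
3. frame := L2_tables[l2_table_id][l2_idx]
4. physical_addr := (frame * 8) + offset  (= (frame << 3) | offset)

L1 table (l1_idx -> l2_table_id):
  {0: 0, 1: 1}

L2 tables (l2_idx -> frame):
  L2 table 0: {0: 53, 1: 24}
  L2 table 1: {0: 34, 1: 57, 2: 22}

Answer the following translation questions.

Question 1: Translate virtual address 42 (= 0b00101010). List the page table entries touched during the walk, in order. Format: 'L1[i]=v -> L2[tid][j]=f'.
vaddr = 42 = 0b00101010
Split: l1_idx=1, l2_idx=1, offset=2

Answer: L1[1]=1 -> L2[1][1]=57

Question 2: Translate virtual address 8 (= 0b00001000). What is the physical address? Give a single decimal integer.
Answer: 192

Derivation:
vaddr = 8 = 0b00001000
Split: l1_idx=0, l2_idx=1, offset=0
L1[0] = 0
L2[0][1] = 24
paddr = 24 * 8 + 0 = 192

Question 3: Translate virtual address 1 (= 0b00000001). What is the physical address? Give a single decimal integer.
Answer: 425

Derivation:
vaddr = 1 = 0b00000001
Split: l1_idx=0, l2_idx=0, offset=1
L1[0] = 0
L2[0][0] = 53
paddr = 53 * 8 + 1 = 425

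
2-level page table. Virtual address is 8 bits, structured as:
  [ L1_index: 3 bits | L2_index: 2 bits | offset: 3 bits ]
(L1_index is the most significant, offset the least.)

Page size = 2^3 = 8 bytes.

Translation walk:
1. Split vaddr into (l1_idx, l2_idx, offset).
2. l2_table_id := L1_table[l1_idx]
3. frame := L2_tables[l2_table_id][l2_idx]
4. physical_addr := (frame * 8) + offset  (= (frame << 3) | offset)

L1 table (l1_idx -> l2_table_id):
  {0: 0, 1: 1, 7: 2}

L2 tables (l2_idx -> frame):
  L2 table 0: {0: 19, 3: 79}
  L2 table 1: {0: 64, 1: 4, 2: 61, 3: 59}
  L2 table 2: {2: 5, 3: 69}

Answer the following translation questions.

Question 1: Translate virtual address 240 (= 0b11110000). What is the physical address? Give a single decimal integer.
vaddr = 240 = 0b11110000
Split: l1_idx=7, l2_idx=2, offset=0
L1[7] = 2
L2[2][2] = 5
paddr = 5 * 8 + 0 = 40

Answer: 40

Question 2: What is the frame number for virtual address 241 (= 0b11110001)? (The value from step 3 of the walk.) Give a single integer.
Answer: 5

Derivation:
vaddr = 241: l1_idx=7, l2_idx=2
L1[7] = 2; L2[2][2] = 5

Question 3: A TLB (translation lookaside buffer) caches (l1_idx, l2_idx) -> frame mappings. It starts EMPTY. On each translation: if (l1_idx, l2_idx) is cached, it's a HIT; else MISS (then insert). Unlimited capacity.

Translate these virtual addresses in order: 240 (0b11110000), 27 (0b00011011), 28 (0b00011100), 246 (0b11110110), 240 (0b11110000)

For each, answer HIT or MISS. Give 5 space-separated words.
vaddr=240: (7,2) not in TLB -> MISS, insert
vaddr=27: (0,3) not in TLB -> MISS, insert
vaddr=28: (0,3) in TLB -> HIT
vaddr=246: (7,2) in TLB -> HIT
vaddr=240: (7,2) in TLB -> HIT

Answer: MISS MISS HIT HIT HIT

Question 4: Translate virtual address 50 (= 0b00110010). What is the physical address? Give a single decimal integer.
Answer: 490

Derivation:
vaddr = 50 = 0b00110010
Split: l1_idx=1, l2_idx=2, offset=2
L1[1] = 1
L2[1][2] = 61
paddr = 61 * 8 + 2 = 490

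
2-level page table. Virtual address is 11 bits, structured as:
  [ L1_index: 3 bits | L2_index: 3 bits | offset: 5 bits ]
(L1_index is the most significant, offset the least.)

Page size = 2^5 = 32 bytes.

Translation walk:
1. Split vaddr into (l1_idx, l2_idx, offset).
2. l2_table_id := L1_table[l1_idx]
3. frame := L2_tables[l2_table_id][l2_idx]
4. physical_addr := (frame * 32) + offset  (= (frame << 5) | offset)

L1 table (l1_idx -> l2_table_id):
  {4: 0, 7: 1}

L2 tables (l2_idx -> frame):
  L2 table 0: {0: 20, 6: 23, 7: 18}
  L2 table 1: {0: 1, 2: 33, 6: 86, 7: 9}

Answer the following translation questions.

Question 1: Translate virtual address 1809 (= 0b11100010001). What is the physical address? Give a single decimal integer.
Answer: 49

Derivation:
vaddr = 1809 = 0b11100010001
Split: l1_idx=7, l2_idx=0, offset=17
L1[7] = 1
L2[1][0] = 1
paddr = 1 * 32 + 17 = 49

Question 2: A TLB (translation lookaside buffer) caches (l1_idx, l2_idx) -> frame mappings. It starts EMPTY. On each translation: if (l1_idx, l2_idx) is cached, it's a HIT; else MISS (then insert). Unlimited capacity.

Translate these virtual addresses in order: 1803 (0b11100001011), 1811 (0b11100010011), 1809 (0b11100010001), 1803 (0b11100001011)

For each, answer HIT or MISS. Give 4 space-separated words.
vaddr=1803: (7,0) not in TLB -> MISS, insert
vaddr=1811: (7,0) in TLB -> HIT
vaddr=1809: (7,0) in TLB -> HIT
vaddr=1803: (7,0) in TLB -> HIT

Answer: MISS HIT HIT HIT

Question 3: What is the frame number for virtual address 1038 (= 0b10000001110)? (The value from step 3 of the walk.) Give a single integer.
Answer: 20

Derivation:
vaddr = 1038: l1_idx=4, l2_idx=0
L1[4] = 0; L2[0][0] = 20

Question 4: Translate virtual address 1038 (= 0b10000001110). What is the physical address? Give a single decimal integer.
Answer: 654

Derivation:
vaddr = 1038 = 0b10000001110
Split: l1_idx=4, l2_idx=0, offset=14
L1[4] = 0
L2[0][0] = 20
paddr = 20 * 32 + 14 = 654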